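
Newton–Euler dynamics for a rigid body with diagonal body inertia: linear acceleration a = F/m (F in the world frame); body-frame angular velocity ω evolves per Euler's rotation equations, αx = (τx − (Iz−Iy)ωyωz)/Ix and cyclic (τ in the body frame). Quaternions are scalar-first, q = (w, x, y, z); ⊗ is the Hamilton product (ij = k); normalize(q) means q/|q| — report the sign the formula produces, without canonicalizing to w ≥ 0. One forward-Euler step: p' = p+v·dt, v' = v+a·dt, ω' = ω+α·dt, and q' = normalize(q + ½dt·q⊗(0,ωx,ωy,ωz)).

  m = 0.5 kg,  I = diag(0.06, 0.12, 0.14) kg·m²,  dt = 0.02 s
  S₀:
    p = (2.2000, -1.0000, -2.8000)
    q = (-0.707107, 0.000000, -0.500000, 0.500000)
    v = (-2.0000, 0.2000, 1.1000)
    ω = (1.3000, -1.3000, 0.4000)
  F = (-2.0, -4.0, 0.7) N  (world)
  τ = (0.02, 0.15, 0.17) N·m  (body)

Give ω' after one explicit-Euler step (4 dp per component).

ω' = (1.3101, -1.2681, 0.4388)

gyro term ω×Iω = (-0.0104, -0.0416, -0.1014)
angular accel α = (0.5067, 1.5967, 1.9386)
ω' = ω + α·dt = (1.3101, -1.2681, 0.4388)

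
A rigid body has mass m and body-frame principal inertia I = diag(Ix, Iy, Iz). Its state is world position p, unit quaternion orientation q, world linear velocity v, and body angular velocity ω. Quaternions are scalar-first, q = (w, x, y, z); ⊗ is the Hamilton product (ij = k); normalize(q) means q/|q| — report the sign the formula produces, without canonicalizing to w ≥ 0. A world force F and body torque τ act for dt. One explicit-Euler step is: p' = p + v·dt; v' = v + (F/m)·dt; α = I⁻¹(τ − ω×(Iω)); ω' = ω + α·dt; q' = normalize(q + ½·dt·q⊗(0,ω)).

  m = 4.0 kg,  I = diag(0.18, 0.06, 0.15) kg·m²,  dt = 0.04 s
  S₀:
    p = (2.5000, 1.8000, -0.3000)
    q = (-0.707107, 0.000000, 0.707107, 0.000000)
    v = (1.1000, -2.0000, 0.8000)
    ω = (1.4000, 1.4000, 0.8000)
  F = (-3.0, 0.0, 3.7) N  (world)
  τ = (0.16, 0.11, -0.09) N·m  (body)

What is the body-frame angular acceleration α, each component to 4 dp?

α = (0.3289, 1.2733, 0.9680)

gyro term ω×Iω = (0.1008, 0.0336, -0.2352)
α = I⁻¹(τ − ω×Iω) = (0.3289, 1.2733, 0.9680)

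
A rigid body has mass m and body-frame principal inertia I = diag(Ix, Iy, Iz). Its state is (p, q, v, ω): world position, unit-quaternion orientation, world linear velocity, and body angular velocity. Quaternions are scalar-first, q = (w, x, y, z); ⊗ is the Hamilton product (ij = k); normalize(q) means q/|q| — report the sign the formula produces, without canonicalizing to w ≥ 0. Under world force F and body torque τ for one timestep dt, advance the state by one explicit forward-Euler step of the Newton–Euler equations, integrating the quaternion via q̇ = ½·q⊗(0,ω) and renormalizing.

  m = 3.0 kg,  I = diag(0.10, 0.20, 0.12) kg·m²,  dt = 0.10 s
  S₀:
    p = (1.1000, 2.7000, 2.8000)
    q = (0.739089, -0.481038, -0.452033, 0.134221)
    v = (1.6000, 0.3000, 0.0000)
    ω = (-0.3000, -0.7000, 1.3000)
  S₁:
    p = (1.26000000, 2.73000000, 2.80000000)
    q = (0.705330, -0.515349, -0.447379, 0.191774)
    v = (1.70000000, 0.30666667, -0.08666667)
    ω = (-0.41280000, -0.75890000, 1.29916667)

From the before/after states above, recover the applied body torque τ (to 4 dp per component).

τ = (-0.0400, -0.1100, 0.0200)

ω₁ − ω₀ = (-0.11280000, -0.05890000, -0.00083333)
precession coupling = (0.0728, 0.0078, 0.0210)
τ = I·(Δω/dt) + ω₀×(Iω₀) = (-0.0400, -0.1100, 0.0200)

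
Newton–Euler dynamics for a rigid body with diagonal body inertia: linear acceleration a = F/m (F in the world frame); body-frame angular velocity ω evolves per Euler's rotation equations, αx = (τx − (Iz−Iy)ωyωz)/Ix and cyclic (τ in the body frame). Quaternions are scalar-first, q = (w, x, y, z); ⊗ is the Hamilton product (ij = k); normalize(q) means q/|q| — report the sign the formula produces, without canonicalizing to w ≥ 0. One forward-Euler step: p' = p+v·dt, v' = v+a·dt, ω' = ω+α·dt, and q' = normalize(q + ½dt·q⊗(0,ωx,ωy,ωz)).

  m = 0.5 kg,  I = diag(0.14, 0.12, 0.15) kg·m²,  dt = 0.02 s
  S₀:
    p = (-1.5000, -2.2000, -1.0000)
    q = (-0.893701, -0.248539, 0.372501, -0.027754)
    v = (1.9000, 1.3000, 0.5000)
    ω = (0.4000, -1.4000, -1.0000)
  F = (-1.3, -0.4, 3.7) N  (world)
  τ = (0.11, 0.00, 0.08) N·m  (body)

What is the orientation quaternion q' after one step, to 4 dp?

q' = (-0.8876, -0.2562, 0.3824, -0.0168)

q⊗(0,ω) = (0.5931630, -0.7688370, 0.9915408, 1.0926552)
updated quaternion q' = (-0.8876, -0.2562, 0.3824, -0.0168)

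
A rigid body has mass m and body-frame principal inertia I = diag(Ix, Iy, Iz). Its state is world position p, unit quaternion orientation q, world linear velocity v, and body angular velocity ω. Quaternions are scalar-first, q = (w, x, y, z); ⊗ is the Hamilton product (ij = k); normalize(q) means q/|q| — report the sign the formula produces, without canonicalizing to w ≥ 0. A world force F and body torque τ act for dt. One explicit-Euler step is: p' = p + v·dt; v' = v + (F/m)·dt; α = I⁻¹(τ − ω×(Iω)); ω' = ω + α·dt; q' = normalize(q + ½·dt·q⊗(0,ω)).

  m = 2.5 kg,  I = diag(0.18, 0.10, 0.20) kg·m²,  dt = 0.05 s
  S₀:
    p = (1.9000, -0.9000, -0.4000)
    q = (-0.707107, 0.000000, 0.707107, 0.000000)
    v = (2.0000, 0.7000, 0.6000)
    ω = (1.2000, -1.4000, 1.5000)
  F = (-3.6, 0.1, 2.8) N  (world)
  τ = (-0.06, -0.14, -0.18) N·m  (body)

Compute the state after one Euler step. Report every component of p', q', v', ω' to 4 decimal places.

p' = (2.0000, -0.8650, -0.3700)
q' = (-0.6812, 0.0053, 0.7306, -0.0476)
v' = (1.9280, 0.7020, 0.6560)
ω' = (1.2417, -1.4520, 1.4214)

new position p' = (2.0000, -0.8650, -0.3700)
v + (F/m)dt = (1.9280, 0.7020, 0.6560)
angular accel α = (0.8333, -1.0400, -1.5720)
new body rate ω' = (1.2417, -1.4520, 1.4214)
q⊗(0,ω) = (0.9899498, 0.2121321, 0.9899498, -1.9091889)
q' = normalize(q + ½dt·q⊗(0,ω)) = (-0.6812, 0.0053, 0.7306, -0.0476)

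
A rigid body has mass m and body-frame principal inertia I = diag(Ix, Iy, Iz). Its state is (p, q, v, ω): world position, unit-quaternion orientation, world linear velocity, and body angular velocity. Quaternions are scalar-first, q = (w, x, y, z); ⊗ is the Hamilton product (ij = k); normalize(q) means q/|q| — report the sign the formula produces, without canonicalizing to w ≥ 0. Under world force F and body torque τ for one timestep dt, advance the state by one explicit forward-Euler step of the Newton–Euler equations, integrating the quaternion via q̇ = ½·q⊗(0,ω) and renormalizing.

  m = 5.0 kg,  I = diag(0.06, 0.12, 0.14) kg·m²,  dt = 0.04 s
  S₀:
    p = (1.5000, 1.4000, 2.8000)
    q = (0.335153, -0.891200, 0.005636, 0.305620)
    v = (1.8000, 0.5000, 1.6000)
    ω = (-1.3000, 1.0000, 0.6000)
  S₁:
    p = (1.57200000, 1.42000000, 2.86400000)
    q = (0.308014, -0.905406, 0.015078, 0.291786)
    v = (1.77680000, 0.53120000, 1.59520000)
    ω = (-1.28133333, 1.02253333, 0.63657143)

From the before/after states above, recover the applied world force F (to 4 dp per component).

F = (-2.9000, 3.9000, -0.6000)

Δv = v₁−v₀ = (-0.02320000, 0.03120000, -0.00480000)
applied force F = (-2.9000, 3.9000, -0.6000)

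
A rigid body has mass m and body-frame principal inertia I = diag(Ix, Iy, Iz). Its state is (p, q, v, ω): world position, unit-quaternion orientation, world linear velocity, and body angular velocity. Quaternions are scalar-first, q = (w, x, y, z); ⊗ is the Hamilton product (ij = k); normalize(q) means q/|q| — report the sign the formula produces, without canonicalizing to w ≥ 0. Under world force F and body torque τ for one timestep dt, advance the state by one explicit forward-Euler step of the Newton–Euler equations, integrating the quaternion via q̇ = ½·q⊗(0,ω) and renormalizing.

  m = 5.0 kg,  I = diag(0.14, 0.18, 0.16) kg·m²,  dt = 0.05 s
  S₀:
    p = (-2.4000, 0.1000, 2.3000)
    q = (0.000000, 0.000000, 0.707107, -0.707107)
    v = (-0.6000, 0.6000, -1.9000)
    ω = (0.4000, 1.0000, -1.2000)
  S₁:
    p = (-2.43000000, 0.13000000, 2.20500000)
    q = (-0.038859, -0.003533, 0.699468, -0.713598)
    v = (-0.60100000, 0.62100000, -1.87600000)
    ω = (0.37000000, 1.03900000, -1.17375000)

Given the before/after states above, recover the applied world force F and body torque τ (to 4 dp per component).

F = (-0.1000, 2.1000, 2.4000)
τ = (-0.0600, 0.1500, 0.1000)

v₁ − v₀ = (-0.00100000, 0.02100000, 0.02400000)
F = m·Δv/dt = (-0.1000, 2.1000, 2.4000)
rate change Δω = (-0.03000000, 0.03900000, 0.02625000)
applied torque τ = (-0.0600, 0.1500, 0.1000)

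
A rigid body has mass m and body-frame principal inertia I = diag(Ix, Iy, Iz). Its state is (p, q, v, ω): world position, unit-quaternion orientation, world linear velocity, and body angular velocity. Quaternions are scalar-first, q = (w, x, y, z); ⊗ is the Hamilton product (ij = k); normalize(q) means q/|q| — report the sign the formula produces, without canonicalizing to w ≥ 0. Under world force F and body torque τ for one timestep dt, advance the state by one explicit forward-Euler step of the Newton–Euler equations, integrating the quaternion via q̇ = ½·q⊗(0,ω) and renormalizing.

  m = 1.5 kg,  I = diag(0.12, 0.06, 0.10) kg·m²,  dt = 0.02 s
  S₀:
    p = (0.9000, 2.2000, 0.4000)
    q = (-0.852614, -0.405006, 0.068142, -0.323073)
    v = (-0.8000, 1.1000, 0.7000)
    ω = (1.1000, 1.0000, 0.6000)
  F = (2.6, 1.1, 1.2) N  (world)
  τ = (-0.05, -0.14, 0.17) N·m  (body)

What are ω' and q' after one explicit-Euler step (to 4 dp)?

ω' = (1.0877, 0.9489, 0.6472)
q' = (-0.8468, -0.4107, 0.0585, -0.3329)

angular accel α = (-0.6167, -2.5533, 2.3600)
new body rate ω' = (1.0877, 0.9489, 0.6472)
q⊗(0,ω) = (0.5712084, -0.5739172, -0.9649907, -0.9915306)
q' = normalize(q + ½dt·q⊗(0,ω)) = (-0.8468, -0.4107, 0.0585, -0.3329)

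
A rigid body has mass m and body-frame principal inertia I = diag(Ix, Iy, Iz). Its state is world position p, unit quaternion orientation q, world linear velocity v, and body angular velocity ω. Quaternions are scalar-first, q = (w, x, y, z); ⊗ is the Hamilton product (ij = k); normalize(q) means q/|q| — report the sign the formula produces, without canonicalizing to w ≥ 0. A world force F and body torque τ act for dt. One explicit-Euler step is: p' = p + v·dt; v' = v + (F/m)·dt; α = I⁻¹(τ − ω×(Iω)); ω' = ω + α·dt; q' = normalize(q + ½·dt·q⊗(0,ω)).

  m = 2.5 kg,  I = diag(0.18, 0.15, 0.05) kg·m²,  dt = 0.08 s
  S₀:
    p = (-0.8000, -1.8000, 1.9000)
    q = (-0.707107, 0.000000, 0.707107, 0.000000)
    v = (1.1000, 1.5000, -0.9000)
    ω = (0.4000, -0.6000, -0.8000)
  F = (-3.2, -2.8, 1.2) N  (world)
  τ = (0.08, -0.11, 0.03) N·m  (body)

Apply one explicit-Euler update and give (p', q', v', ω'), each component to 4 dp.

new position p' = (-0.7120, -1.6800, 1.8280)
v + (F/m)dt = (0.9976, 1.4104, -0.8616)
gyro term ω×Iω = (-0.0480, -0.0416, 0.0072)
angular accel α = (0.7111, -0.4560, 0.4560)
new body rate ω' = (0.4569, -0.6365, -0.7635)
q⊗(0,ω) = (0.4242642, -0.8485284, 0.4242642, 0.2828428)
q + ½dt·q⊗(0,ω), renormalized = (-0.6895, -0.0339, 0.7234, 0.0113)

p' = (-0.7120, -1.6800, 1.8280)
q' = (-0.6895, -0.0339, 0.7234, 0.0113)
v' = (0.9976, 1.4104, -0.8616)
ω' = (0.4569, -0.6365, -0.7635)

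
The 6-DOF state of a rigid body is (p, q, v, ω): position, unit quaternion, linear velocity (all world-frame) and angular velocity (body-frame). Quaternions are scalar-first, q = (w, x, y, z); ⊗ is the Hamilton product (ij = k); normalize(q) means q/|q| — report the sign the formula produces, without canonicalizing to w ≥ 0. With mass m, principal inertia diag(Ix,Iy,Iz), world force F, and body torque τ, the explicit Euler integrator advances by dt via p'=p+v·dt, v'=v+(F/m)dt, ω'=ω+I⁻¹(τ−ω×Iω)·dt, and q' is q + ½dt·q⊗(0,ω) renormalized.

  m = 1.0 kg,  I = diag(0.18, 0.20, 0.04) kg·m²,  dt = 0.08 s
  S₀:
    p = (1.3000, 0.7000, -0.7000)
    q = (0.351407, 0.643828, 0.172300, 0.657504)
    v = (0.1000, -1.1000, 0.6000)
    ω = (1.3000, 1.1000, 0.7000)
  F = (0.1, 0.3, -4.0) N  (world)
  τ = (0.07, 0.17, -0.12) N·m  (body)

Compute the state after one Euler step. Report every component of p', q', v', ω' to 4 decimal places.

p' = (1.3080, 0.6120, -0.6520)
q' = (0.2911, 0.6363, 0.2034, 0.6849)
v' = (0.1080, -1.0760, 0.2800)
ω' = (1.3859, 1.1170, 0.4028)

linear accel F/m = (0.1000, 0.3000, -4.0000)
p + v·dt = (1.3080, 0.6120, -0.6520)
v + (F/m)dt = (0.1080, -1.0760, 0.2800)
(τ − ω×Iω)/I = (1.0733, 0.2130, -3.7150)
ω' = ω + α·dt = (1.3859, 1.1170, 0.4028)
Hamilton product q⊗(0,ω) = (-1.4867592, -0.1458153, 0.7906233, 0.7302057)
q + ½dt·q⊗(0,ω), renormalized = (0.2911, 0.6363, 0.2034, 0.6849)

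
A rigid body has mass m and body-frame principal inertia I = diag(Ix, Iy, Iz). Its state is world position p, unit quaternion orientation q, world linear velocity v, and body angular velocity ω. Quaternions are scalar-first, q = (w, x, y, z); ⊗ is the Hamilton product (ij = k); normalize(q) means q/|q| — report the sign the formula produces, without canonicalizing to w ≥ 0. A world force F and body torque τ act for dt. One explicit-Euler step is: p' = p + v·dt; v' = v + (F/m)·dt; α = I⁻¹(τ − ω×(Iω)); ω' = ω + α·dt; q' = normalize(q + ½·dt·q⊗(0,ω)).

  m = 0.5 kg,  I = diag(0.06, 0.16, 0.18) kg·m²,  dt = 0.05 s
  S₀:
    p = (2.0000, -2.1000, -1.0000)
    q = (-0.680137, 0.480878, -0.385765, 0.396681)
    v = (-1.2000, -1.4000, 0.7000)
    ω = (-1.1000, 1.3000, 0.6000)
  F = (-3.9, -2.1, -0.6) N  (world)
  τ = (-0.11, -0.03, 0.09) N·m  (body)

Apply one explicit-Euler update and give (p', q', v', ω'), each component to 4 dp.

p' = (1.9400, -2.1700, -0.9650)
q' = (-0.6597, 0.4804, -0.4256, 0.3911)
v' = (-1.5900, -1.6100, 0.6400)
ω' = (-1.2047, 1.2659, 0.6647)

a = (-7.8000, -4.2000, -1.2000)
p' = p + v·dt = (1.9400, -2.1700, -0.9650)
v' = v + a·dt = (-1.5900, -1.6100, 0.6400)
precession coupling ω×(Iω) = (0.0156, 0.0792, -0.1430)
α = I⁻¹(τ − ω×Iω) = (-2.0933, -0.6825, 1.2944)
new body rate ω' = (-1.2047, 1.2659, 0.6647)
2q̇ = q⊗(0,ω) = (0.7924517, 0.0010064, -1.6090540, -0.2072823)
q' = normalize(q + ½dt·q⊗(0,ω)) = (-0.6597, 0.4804, -0.4256, 0.3911)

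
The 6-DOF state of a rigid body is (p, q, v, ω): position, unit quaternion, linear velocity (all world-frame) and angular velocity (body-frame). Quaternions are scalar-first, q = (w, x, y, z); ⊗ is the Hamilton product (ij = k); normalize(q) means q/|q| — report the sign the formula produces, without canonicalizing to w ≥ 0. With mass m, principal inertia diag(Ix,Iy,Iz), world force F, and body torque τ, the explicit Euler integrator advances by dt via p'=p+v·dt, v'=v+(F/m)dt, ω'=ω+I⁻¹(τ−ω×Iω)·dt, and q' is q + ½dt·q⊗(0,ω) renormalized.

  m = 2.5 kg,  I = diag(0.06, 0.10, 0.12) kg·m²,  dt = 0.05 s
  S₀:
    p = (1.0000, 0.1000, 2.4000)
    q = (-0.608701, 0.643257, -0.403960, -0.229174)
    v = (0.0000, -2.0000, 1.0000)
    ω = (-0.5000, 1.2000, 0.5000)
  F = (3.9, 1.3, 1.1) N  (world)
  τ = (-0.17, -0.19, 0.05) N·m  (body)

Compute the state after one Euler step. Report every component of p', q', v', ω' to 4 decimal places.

p' = (1.0000, 0.0000, 2.4500)
q' = (-0.5853, 0.6523, -0.4271, -0.2224)
v' = (0.0780, -1.9740, 1.0220)
ω' = (-0.6517, 1.0975, 0.5308)

a = F/m = (1.5600, 0.5200, 0.4400)
new position p' = (1.0000, 0.0000, 2.4500)
new velocity v' = (0.0780, -1.9740, 1.0220)
gyro term ω×Iω = (0.0120, 0.0150, -0.0240)
(τ − ω×Iω)/I = (-3.0333, -2.0500, 0.6167)
ω + α·dt = (-0.6517, 1.0975, 0.5308)
Hamilton product q⊗(0,ω) = (0.9209675, 0.3773793, -0.9374827, 0.2655779)
updated quaternion q' = (-0.5853, 0.6523, -0.4271, -0.2224)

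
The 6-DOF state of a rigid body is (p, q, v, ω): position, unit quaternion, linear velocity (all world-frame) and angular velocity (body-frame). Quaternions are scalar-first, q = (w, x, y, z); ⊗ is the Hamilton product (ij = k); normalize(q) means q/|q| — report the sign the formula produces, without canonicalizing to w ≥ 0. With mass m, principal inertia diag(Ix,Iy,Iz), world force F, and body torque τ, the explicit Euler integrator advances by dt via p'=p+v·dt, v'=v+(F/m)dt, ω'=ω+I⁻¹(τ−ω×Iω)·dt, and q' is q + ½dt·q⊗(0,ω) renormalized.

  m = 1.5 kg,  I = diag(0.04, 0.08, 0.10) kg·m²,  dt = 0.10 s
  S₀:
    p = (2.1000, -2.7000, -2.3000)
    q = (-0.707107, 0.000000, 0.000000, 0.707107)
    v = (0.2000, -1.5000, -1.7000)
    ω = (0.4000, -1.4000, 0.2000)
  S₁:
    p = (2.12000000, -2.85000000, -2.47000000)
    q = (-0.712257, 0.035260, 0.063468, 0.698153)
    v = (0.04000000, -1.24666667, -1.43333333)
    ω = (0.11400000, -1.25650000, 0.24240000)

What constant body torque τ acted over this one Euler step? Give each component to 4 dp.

rate change Δω = (-0.28600000, 0.14350000, 0.04240000)
gyro term ω₀×Iω₀ = (-0.0056, -0.0048, -0.0224)
I·α + gyro = (-0.1200, 0.1100, 0.0200)

τ = (-0.1200, 0.1100, 0.0200)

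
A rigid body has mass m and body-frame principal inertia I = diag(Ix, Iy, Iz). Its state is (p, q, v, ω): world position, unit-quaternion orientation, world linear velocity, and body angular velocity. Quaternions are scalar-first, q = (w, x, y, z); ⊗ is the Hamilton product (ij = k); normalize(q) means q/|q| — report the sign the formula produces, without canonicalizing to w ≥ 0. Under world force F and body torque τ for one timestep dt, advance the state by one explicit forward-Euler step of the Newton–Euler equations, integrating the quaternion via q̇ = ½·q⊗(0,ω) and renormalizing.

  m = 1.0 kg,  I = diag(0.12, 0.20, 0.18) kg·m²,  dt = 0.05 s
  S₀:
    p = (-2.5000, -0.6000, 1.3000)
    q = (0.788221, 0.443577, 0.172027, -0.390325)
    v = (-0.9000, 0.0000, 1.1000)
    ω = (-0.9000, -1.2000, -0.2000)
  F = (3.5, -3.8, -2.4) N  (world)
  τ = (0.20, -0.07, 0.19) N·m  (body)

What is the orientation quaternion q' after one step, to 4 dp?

q' = (0.8008, 0.4130, 0.1593, -0.4034)

2q̇ = q⊗(0,ω) = (0.5275867, -1.2121943, -0.5058573, -0.5351123)
q + ½dt·q⊗(0,ω), renormalized = (0.8008, 0.4130, 0.1593, -0.4034)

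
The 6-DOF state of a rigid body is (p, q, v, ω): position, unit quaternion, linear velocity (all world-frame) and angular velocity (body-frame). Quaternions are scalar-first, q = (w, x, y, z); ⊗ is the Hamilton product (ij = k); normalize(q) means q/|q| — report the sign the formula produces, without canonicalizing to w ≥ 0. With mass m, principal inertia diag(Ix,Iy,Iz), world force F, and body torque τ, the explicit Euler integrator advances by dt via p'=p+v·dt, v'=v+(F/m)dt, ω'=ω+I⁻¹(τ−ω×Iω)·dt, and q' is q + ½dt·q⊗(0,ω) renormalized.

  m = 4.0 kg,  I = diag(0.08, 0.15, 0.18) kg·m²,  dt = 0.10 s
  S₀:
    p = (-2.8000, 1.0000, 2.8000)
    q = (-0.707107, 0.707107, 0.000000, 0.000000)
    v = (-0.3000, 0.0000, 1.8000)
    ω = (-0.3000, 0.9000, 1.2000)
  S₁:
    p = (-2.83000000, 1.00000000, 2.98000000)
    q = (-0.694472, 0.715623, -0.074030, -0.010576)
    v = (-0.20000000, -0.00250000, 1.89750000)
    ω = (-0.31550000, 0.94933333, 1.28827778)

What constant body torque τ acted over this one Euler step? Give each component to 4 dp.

τ = (0.0200, 0.1100, 0.1400)

Δω = ω₁−ω₀ = (-0.01550000, 0.04933333, 0.08827778)
ω₀×(Iω₀) = (0.0324, 0.0360, -0.0189)
τ = I·(Δω/dt) + ω₀×(Iω₀) = (0.0200, 0.1100, 0.1400)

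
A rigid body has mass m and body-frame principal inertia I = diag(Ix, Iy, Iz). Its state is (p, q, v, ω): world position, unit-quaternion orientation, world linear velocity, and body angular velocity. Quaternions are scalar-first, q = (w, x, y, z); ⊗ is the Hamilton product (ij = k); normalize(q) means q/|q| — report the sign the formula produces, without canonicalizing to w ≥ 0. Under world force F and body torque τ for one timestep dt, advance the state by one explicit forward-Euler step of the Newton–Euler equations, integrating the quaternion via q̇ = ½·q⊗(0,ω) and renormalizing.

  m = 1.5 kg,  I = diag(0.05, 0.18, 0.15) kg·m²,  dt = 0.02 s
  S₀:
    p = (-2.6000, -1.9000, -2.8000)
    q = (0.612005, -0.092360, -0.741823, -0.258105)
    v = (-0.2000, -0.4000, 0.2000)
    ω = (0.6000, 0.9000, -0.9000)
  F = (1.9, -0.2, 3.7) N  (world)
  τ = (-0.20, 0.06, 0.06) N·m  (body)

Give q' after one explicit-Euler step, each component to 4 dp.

q' = (0.6169, -0.0797, -0.7386, -0.2600)

Hamilton product q⊗(0,ω) = (0.4907622, 1.2671382, 0.3128175, -0.1888347)
q' = normalize(q + ½dt·q⊗(0,ω)) = (0.6169, -0.0797, -0.7386, -0.2600)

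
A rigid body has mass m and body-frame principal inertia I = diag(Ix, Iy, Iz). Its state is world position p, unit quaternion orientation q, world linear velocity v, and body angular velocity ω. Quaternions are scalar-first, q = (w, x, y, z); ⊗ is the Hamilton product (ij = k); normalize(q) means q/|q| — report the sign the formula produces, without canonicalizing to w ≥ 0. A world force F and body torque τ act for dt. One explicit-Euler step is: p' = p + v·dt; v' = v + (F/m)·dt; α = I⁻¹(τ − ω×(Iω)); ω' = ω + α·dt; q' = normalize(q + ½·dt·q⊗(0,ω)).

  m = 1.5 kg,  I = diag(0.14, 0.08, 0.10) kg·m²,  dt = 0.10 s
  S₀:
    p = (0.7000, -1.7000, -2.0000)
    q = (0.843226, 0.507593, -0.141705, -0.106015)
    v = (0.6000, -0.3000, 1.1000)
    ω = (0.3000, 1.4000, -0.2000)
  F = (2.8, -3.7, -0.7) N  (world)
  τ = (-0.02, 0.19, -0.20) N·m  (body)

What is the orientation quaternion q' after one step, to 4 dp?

q' = (0.8423, 0.5277, -0.0790, -0.0766)

Hamilton product q⊗(0,ω) = (0.0249061, 0.4297298, 1.2502305, 0.5844965)
updated quaternion q' = (0.8423, 0.5277, -0.0790, -0.0766)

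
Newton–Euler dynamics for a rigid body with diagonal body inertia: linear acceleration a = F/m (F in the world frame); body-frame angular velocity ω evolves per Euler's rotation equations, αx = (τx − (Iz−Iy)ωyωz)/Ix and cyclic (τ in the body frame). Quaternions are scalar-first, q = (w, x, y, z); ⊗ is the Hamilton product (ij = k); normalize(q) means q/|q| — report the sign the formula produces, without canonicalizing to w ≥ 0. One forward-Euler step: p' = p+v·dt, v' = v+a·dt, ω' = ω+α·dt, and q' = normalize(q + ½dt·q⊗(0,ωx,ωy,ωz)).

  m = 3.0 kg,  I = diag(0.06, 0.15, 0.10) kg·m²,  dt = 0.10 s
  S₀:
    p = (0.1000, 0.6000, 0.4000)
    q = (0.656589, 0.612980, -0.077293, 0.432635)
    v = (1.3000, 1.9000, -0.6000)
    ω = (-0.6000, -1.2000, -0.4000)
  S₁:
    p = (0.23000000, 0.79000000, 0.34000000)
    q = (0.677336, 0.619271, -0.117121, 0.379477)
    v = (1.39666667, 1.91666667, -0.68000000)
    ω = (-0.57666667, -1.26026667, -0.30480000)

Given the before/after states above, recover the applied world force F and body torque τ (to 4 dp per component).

ω₁ − ω₀ = (0.02333333, -0.06026667, 0.09520000)
precession coupling = (-0.0240, -0.0096, 0.0648)
applied torque τ = (-0.0100, -0.1000, 0.1600)
Δv = v₁−v₀ = (0.09666667, 0.01666667, -0.08000000)
F = m·Δv/dt = (2.9000, 0.5000, -2.4000)

F = (2.9000, 0.5000, -2.4000)
τ = (-0.0100, -0.1000, 0.1600)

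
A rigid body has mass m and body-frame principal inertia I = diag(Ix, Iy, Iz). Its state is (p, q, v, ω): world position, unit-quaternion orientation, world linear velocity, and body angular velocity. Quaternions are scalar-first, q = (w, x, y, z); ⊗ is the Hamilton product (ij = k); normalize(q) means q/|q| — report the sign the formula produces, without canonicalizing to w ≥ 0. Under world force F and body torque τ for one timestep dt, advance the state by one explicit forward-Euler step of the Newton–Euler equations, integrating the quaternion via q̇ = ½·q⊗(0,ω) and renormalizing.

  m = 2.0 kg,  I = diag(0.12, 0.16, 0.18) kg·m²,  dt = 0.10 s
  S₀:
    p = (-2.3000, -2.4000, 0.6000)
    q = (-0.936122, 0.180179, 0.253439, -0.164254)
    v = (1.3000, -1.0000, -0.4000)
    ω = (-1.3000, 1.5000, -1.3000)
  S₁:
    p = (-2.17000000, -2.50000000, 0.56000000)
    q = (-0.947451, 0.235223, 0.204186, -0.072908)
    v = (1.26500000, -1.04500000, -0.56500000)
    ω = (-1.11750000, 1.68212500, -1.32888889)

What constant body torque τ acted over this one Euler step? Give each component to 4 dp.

τ = (0.1800, 0.1900, -0.1300)

rate change Δω = (0.18250000, 0.18212500, -0.02888889)
ω₀×(Iω₀) = (-0.0390, -0.1014, -0.0780)
τ = I·(Δω/dt) + ω₀×(Iω₀) = (0.1800, 0.1900, -0.1300)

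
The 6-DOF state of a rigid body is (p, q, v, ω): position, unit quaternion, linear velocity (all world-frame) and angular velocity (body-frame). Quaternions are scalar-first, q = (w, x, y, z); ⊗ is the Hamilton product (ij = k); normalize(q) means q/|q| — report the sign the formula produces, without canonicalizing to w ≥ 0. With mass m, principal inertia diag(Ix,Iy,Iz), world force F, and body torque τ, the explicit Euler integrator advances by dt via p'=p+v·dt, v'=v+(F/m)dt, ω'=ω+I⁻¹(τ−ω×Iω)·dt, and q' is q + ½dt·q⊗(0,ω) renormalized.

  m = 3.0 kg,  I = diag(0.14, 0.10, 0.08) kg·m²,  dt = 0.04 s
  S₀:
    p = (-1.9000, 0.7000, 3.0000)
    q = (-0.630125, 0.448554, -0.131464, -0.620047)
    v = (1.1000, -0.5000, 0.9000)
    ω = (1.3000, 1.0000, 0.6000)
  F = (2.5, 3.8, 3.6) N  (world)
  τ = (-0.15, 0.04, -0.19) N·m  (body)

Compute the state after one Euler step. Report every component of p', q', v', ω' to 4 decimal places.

p' = (-1.8560, 0.6800, 3.0360)
q' = (-0.6313, 0.4427, -0.1655, -0.6148)
v' = (1.1333, -0.4493, 0.9480)
ω' = (1.2606, 0.9973, 0.5310)

a = F/m = (0.8333, 1.2667, 1.2000)
p + v·dt = (-1.8560, 0.6800, 3.0360)
v' = v + a·dt = (1.1333, -0.4493, 0.9480)
ω×(Iω) gyroscopic = (-0.0120, 0.0468, -0.0520)
(τ − ω×Iω)/I = (-0.9857, -0.0680, -1.7250)
new body rate ω' = (1.2606, 0.9973, 0.5310)
q⊗(0,ω) = (-0.0796280, -0.2779939, -1.7053185, 0.2413822)
updated quaternion q' = (-0.6313, 0.4427, -0.1655, -0.6148)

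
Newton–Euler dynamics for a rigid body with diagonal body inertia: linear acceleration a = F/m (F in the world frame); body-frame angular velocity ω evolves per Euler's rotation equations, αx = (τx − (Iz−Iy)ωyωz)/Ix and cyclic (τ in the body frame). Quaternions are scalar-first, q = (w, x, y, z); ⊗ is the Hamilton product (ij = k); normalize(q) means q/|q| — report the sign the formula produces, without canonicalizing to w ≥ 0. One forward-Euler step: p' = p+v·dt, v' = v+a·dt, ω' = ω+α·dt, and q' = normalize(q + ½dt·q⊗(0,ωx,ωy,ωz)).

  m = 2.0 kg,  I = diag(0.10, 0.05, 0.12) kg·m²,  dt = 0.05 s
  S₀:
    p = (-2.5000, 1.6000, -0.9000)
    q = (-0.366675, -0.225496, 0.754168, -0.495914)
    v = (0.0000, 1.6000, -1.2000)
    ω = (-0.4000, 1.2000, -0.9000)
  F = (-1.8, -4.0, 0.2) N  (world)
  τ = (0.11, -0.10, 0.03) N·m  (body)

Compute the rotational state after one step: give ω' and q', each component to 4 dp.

(τ − ω×Iω)/I = (1.8560, -1.8560, 0.0500)
ω + α·dt = (-0.3072, 1.1072, -0.8975)
Hamilton product q⊗(0,ω) = (-1.4415226, 0.0630156, -0.4445908, 0.3610795)
q + ½dt·q⊗(0,ω), renormalized = (-0.4024, -0.2238, 0.7425, -0.4865)

ω' = (-0.3072, 1.1072, -0.8975)
q' = (-0.4024, -0.2238, 0.7425, -0.4865)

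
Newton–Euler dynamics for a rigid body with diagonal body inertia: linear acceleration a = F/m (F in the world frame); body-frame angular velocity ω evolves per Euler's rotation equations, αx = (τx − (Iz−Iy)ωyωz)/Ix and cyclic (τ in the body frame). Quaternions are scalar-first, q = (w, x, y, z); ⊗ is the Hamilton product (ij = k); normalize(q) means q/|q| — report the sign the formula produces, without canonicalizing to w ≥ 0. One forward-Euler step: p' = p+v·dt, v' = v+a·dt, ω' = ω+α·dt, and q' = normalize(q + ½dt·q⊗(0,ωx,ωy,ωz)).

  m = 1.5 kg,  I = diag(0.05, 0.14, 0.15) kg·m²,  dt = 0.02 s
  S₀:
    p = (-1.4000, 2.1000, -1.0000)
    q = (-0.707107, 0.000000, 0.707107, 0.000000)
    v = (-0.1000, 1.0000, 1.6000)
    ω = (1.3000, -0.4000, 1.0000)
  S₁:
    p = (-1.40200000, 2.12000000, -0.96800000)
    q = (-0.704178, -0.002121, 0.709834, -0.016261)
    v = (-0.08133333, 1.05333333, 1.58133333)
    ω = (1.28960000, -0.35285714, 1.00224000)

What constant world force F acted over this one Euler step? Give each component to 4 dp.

F = (1.4000, 4.0000, -1.4000)

velocity change Δv = (0.01866667, 0.05333333, -0.01866667)
F = m·Δv/dt = (1.4000, 4.0000, -1.4000)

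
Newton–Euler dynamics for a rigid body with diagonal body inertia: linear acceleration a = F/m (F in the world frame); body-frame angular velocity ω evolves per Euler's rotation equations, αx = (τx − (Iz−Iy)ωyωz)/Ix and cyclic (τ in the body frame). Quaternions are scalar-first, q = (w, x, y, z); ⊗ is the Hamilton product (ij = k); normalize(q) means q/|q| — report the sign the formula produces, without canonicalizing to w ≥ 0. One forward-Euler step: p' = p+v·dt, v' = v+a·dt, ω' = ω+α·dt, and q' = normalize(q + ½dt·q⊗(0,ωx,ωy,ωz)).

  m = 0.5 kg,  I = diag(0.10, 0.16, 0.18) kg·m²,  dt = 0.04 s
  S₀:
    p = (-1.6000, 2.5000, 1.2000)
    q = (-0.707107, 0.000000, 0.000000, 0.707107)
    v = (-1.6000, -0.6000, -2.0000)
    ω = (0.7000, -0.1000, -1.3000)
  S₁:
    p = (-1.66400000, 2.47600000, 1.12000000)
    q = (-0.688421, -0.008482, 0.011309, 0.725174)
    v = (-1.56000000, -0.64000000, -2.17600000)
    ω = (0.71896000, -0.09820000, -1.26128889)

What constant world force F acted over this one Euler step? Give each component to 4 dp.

F = (0.5000, -0.5000, -2.2000)

Δv = v₁−v₀ = (0.04000000, -0.04000000, -0.17600000)
applied force F = (0.5000, -0.5000, -2.2000)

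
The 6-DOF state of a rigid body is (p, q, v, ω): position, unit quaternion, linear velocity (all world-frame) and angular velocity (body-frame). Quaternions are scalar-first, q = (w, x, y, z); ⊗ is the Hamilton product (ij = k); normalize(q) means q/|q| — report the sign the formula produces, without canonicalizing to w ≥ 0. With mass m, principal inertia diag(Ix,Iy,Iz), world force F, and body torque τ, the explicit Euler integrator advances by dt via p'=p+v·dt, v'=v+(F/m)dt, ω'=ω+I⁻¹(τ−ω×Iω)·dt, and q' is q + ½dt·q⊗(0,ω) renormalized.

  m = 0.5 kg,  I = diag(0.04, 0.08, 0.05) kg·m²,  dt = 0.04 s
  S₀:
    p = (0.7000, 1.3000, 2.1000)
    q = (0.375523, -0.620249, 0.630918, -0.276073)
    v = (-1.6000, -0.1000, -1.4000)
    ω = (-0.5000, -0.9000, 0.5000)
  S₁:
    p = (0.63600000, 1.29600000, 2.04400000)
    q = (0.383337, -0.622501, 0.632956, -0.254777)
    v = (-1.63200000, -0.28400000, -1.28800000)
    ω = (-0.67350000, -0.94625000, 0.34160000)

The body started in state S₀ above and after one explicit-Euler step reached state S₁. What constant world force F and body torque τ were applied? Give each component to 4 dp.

ω₁ − ω₀ = (-0.17350000, -0.04625000, -0.15840000)
gyro term ω₀×Iω₀ = (0.0135, 0.0025, 0.0180)
I·α + gyro = (-0.1600, -0.0900, -0.1800)
Δv = v₁−v₀ = (-0.03200000, -0.18400000, 0.11200000)
m·(v₁−v₀)/dt = (-0.4000, -2.3000, 1.4000)

F = (-0.4000, -2.3000, 1.4000)
τ = (-0.1600, -0.0900, -0.1800)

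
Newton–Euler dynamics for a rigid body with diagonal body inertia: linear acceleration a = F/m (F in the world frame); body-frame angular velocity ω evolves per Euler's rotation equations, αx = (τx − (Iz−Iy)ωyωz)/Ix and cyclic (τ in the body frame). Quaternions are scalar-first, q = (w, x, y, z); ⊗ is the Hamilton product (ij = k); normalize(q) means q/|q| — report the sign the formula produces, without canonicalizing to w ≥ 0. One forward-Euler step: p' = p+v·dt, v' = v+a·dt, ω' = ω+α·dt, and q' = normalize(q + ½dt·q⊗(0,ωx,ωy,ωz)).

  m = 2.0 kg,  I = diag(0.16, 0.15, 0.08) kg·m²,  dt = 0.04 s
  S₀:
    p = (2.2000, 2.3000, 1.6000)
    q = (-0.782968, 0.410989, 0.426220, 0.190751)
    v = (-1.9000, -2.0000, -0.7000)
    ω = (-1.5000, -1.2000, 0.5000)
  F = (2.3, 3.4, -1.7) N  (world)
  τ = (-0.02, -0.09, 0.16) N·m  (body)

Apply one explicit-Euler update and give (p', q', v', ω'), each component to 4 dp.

p' = (2.1240, 2.2200, 1.5720)
q' = (-0.7617, 0.4430, 0.4348, 0.1857)
v' = (-1.8540, -1.9320, -0.7340)
ω' = (-1.5155, -1.2080, 0.5890)

new position p' = (2.1240, 2.2200, 1.5720)
v + (F/m)dt = (-1.8540, -1.9320, -0.7340)
α = I⁻¹(τ − ω×Iω) = (-0.3875, -0.2000, 2.2250)
ω' = ω + α·dt = (-1.5155, -1.2080, 0.5890)
Hamilton product q⊗(0,ω) = (1.0325720, 1.6164632, 0.4479406, -0.2453408)
updated quaternion q' = (-0.7617, 0.4430, 0.4348, 0.1857)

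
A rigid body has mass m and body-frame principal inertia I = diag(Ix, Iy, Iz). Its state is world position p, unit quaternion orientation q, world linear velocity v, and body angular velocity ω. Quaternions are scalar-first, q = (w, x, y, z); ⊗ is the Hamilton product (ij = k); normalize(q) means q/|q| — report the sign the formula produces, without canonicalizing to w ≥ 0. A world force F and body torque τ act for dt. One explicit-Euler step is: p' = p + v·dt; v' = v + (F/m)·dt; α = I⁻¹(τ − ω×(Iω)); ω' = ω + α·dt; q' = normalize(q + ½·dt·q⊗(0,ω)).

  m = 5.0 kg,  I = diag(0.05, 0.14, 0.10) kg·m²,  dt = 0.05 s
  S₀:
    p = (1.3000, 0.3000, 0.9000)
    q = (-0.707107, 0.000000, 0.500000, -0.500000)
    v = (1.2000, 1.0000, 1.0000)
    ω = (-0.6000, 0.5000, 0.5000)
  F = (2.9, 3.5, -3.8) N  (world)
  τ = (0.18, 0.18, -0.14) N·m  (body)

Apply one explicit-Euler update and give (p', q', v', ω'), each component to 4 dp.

p' = (1.3600, 0.3500, 0.9500)
q' = (-0.7069, 0.0231, 0.4985, -0.5012)
v' = (1.2290, 1.0350, 0.9620)
ω' = (-0.4100, 0.5589, 0.4435)

a = (0.5800, 0.7000, -0.7600)
new position p' = (1.3600, 0.3500, 0.9500)
new velocity v' = (1.2290, 1.0350, 0.9620)
gyro term ω×Iω = (-0.0100, 0.0150, -0.0270)
α = I⁻¹(τ − ω×Iω) = (3.8000, 1.1786, -1.1300)
new body rate ω' = (-0.4100, 0.5589, 0.4435)
2q̇ = q⊗(0,ω) = (0.0000000, 0.9242642, -0.0535535, -0.0535535)
q' = normalize(q + ½dt·q⊗(0,ω)) = (-0.7069, 0.0231, 0.4985, -0.5012)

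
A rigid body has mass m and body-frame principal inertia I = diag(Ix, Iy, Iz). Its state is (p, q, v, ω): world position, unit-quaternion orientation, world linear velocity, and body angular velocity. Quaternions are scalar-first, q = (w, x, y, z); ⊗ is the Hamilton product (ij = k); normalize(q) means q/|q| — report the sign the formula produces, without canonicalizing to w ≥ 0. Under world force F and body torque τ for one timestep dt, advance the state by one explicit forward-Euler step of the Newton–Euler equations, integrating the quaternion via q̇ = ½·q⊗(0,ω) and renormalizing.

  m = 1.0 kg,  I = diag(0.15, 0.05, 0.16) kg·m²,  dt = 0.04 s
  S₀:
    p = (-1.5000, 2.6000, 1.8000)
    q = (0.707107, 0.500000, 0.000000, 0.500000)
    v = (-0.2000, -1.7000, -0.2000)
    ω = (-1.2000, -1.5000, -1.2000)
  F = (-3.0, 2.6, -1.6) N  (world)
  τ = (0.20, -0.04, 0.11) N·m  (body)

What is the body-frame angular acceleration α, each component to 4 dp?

precession coupling ω×(Iω) = (0.1980, -0.0144, -0.1800)
α = I⁻¹(τ − ω×Iω) = (0.0133, -0.5120, 1.8125)

α = (0.0133, -0.5120, 1.8125)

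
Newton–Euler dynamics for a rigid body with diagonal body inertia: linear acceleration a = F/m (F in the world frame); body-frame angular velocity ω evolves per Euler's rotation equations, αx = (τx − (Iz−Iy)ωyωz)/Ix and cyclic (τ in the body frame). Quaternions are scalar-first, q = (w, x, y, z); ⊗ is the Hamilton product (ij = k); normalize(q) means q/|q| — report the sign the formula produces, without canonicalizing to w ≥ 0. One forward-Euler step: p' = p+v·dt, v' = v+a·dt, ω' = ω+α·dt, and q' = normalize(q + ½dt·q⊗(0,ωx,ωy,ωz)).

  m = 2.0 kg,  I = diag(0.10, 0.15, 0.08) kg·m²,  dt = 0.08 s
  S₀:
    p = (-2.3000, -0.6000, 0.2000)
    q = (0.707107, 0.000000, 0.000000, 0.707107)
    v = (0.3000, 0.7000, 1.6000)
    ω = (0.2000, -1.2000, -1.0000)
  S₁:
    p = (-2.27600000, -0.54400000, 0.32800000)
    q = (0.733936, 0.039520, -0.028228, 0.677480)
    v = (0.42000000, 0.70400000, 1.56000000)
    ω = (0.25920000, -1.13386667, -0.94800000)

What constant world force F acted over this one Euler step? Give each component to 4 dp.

F = (3.0000, 0.1000, -1.0000)

Δv = v₁−v₀ = (0.12000000, 0.00400000, -0.04000000)
applied force F = (3.0000, 0.1000, -1.0000)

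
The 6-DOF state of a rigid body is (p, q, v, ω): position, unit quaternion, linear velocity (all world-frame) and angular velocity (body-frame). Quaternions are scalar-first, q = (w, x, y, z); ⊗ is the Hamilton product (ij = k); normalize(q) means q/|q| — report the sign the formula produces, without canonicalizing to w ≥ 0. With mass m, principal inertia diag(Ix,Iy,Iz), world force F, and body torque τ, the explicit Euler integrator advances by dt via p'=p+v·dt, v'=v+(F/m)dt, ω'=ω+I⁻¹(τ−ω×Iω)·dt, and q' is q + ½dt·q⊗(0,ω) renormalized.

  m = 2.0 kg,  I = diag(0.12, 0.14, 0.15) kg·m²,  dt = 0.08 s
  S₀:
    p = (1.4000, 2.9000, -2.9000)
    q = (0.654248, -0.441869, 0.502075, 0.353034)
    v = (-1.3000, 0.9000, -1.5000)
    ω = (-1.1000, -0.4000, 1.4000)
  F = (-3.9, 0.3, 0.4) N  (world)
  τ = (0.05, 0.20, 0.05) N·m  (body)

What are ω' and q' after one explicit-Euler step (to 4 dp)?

ω' = (-1.0629, -0.3121, 1.4220)
q' = (0.6214, -0.4357, 0.4995, 0.4177)

angular accel α = (0.4633, 1.0986, 0.2747)
ω + α·dt = (-1.0629, -0.3121, 1.4220)
2q̇ = q⊗(0,ω) = (-0.7794735, 0.1244458, -0.0314200, 1.6449773)
updated quaternion q' = (0.6214, -0.4357, 0.4995, 0.4177)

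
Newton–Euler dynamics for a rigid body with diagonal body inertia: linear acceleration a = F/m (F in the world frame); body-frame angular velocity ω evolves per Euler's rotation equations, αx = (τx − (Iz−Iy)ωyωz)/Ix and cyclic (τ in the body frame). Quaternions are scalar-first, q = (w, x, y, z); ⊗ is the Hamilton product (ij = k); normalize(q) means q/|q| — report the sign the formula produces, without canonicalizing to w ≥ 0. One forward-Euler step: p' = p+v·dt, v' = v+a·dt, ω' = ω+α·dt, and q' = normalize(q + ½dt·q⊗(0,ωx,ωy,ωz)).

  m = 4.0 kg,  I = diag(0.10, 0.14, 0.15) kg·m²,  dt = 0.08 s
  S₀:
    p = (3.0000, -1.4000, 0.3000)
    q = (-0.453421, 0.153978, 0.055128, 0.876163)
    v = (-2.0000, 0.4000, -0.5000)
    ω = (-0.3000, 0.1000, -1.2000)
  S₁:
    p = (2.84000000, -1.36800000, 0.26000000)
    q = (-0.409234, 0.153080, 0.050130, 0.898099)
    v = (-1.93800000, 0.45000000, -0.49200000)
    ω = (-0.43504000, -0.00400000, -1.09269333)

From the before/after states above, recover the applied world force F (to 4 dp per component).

v₁ − v₀ = (0.06200000, 0.05000000, 0.00800000)
applied force F = (3.1000, 2.5000, 0.4000)

F = (3.1000, 2.5000, 0.4000)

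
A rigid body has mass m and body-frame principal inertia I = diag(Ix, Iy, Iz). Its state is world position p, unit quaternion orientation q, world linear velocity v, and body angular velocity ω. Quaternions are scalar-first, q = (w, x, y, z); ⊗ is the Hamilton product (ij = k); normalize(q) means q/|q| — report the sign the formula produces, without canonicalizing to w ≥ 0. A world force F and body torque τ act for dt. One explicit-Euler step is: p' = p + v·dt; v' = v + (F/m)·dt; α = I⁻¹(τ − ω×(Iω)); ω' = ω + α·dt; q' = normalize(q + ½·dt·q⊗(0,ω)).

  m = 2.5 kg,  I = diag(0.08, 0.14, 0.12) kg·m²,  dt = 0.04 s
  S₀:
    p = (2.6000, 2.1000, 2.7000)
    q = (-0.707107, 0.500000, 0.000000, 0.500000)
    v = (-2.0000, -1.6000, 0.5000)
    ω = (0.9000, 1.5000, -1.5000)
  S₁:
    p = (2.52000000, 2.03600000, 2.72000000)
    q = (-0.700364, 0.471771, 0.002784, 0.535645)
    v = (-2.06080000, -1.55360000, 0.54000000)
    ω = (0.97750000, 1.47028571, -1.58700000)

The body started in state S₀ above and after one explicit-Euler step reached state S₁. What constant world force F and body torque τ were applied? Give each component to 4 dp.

F = (-3.8000, 2.9000, 2.5000)
τ = (0.2000, -0.0500, -0.1800)

v₁ − v₀ = (-0.06080000, 0.04640000, 0.04000000)
applied force F = (-3.8000, 2.9000, 2.5000)
rate change Δω = (0.07750000, -0.02971429, -0.08700000)
ω₀×(Iω₀) = (0.0450, 0.0540, 0.0810)
applied torque τ = (0.2000, -0.0500, -0.1800)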